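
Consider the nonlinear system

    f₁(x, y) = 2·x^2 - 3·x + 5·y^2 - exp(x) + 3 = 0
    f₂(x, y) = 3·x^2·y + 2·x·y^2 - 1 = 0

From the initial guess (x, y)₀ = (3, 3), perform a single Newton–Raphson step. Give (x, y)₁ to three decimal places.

(2.407, 1.550)

At (3, 3): F = (36.91446, 134.000).
Jacobian J = [[4·x - exp(x) - 3, 10·y], [6·x·y + 2·y^2, 3·x^2 + 4·x·y]].
At the point, J = [[-11.08554, 30.000], [72.000, 63.000]] (det J = -2858.38883).
Solving J·Δ = −F gives Δ = (-0.593, -1.450).
Then the next iterate is (x, y)₁ = (2.407, 1.550).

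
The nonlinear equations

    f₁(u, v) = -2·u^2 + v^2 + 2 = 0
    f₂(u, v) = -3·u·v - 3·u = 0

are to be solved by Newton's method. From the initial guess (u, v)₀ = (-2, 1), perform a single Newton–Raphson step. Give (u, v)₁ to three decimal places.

(-1.100, -0.100)

At (-2, 1): F = (-5.000, 12.000).
Jacobian J = [[-4·u, 2·v], [-3·v - 3, -3·u]].
At the point, J = [[8.000, 2.000], [-6.000, 6.000]] (det J = 60.000).
Solving J·Δ = −F gives Δ = (0.900, -1.100).
Then the next iterate is (u, v)₁ = (-1.100, -0.100).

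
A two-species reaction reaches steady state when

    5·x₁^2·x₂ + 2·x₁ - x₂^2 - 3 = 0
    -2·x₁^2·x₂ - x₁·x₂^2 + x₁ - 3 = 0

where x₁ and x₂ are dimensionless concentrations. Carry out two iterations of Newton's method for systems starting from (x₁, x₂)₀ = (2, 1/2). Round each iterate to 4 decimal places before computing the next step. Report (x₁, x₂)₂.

At (2, 1/2): F = (10.7500, -5.5000).
Jacobian J = [[10·x₁·x₂ + 2, 5·x₁^2 - 2·x₂], [-4·x₁·x₂ - x₂^2 + 1, -2·x₁^2 - 2·x₁·x₂]].
At the point, J = [[12.0000, 19.0000], [-3.2500, -10.0000]] (det J = -58.2500).
Solving J·Δ = −F gives Δ = (-0.0515, -0.5333).
Then the next iterate is (x₁, x₂)₁ = (1.9485, -0.0333).
Round to (1.9485, -0.0333) and repeat: F = (0.263749, -0.800804), J = [[1.351150, 19.049861], [1.258431, -7.463534]].
Δ = (0.3901, -0.0415), so (x₁, x₂)₂ = (2.3386, -0.0748).

(2.3386, -0.0748)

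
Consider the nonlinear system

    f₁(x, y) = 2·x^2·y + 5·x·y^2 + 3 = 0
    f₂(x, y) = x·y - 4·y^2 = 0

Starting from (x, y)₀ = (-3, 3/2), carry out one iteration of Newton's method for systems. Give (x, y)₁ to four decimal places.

At (-3, 3/2): F = (-3.7500, -13.5000).
Jacobian J = [[4·x·y + 5·y^2, 2·x^2 + 10·x·y], [y, x - 8·y]].
At the point, J = [[-6.7500, -27.0000], [1.5000, -15.0000]] (det J = 141.7500).
Solving J·Δ = −F gives Δ = (2.1746, -0.6825).
Then the next iterate is (x, y)₁ = (-0.8254, 0.8175).

(-0.8254, 0.8175)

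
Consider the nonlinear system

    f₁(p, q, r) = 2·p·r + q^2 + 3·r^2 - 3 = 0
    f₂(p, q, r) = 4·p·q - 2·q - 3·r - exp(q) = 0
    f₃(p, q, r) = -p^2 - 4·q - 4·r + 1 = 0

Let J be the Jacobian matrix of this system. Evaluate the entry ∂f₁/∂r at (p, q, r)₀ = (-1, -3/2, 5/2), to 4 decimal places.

13.0000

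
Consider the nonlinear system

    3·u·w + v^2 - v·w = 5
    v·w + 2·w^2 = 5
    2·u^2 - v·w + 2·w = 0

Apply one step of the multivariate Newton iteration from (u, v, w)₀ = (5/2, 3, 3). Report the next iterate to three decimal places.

(1.341, 2.777, 1.578)

At (5/2, 3, 3): F = (17.500, 22.000, 9.500).
Jacobian J = [[3·w, 2·v - w, 3·u - v], [0, w, v + 4·w], [4·u, -w, -v + 2]].
At the point, J = [[9.000, 3.000, 4.500], [0.000, 3.000, 15.000], [10.000, -3.000, -1.000]] (det J = 693.000).
Solving J·Δ = −F gives Δ = (-1.159, -0.223, -1.422).
Then the next iterate is (u, v, w)₁ = (1.341, 2.777, 1.578).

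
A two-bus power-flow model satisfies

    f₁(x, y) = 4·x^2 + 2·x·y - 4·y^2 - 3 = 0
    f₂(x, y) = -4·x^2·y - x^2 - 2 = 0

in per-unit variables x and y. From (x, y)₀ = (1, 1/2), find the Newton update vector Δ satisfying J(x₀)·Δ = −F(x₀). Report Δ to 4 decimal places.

(-0.2917, -0.8125)

At (1, 1/2): F = (1.0000, -5.0000).
Jacobian J = [[8·x + 2·y, 2·x - 8·y], [-8·x·y - 2·x, -4·x^2]].
At the point, J = [[9.0000, -2.0000], [-6.0000, -4.0000]] (det J = -48.0000).
Solving J·Δ = −F gives Δ = (-0.2917, -0.8125).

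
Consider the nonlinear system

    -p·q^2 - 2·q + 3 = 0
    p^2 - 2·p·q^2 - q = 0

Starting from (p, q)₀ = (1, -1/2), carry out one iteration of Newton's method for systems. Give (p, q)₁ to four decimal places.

(-2.8000, 4.2000)

At (1, -1/2): F = (3.7500, 1.0000).
Jacobian J = [[-q^2, -2·p·q - 2], [2·p - 2·q^2, -4·p·q - 1]].
At the point, J = [[-0.2500, -1.0000], [1.5000, 1.0000]] (det J = 1.2500).
Solving J·Δ = −F gives Δ = (-3.8000, 4.7000).
Then the next iterate is (p, q)₁ = (-2.8000, 4.2000).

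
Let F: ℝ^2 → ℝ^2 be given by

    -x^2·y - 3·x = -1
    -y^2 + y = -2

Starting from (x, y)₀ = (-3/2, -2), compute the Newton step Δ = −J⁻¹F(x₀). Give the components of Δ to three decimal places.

(0.911, 0.800)

At (-3/2, -2): F = (10.000, -4.000).
Jacobian J = [[-2·x·y - 3, -x^2], [0, -2·y + 1]].
At the point, J = [[-9.000, -2.250], [0.000, 5.000]] (det J = -45.000).
Solving J·Δ = −F gives Δ = (0.911, 0.800).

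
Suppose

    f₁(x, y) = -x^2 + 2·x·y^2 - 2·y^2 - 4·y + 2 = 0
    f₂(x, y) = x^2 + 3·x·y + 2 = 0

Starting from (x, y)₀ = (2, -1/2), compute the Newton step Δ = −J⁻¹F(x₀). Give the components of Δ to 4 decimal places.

At (2, -1/2): F = (0.5000, 3.0000).
Jacobian J = [[-2·x + 2·y^2, 4·x·y - 4·y - 4], [2·x + 3·y, 3·x]].
At the point, J = [[-3.5000, -6.0000], [2.5000, 6.0000]] (det J = -6.0000).
Solving J·Δ = −F gives Δ = (3.5000, -1.9583).

(3.5000, -1.9583)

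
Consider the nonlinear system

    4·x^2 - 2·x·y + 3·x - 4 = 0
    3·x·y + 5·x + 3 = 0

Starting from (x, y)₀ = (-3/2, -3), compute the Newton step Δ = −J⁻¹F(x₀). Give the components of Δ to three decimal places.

(-0.441, 2.392)

At (-3/2, -3): F = (-8.500, 9.000).
Jacobian J = [[8·x - 2·y + 3, -2·x], [3·y + 5, 3·x]].
At the point, J = [[-3.000, 3.000], [-4.000, -4.500]] (det J = 25.500).
Solving J·Δ = −F gives Δ = (-0.441, 2.392).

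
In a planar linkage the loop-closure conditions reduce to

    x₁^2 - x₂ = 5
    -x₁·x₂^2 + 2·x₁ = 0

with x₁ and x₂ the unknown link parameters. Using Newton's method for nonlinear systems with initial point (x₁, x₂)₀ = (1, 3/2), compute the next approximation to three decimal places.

(3.600, 1.200)

At (1, 3/2): F = (-5.500, -0.250).
Jacobian J = [[2·x₁, -1], [-x₂^2 + 2, -2·x₁·x₂]].
At the point, J = [[2.000, -1.000], [-0.250, -3.000]] (det J = -6.250).
Solving J·Δ = −F gives Δ = (2.600, -0.300).
Then the next iterate is (x₁, x₂)₁ = (3.600, 1.200).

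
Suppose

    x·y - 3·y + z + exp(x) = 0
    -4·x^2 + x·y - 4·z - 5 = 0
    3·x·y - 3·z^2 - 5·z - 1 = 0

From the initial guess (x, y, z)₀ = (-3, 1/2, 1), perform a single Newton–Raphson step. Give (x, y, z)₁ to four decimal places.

At (-3, 1/2, 1): F = (-1.950213, -46.5000, -13.5000).
Jacobian J = [[y + exp(x), x - 3, 1], [-8·x + y, x, -4], [3·y, 3·x, -6·z - 5]].
At the point, J = [[0.549787, -6.0000, 1.0000], [24.5000, -3.0000, -4.0000], [1.5000, -9.0000, -11.0000]] (det J = -1798.649361).
Solving J·Δ = −F gives Δ = (1.7396, -0.2910, -0.7520).
Then the next iterate is (x, y, z)₁ = (-1.2604, 0.2090, 0.2480).

(-1.2604, 0.2090, 0.2480)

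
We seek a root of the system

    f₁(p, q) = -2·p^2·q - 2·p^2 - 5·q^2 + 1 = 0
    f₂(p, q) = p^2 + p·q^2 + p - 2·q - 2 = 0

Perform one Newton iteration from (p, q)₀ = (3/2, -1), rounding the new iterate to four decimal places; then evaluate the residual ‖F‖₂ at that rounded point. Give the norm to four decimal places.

1.8324

At (3/2, -1): F = (-4.0000, 5.2500).
Jacobian J = [[-4·p·q - 4·p, -2·p^2 - 10·q], [2·p + q^2 + 1, 2·p·q - 2]].
At the point, J = [[0.0000, 5.5000], [5.0000, -5.0000]] (det J = -27.5000).
Solving J·Δ = −F gives Δ = (-0.3227, 0.7273).
Then the next iterate is (p, q)₁ = (1.1773, -0.2727).
Re-evaluating at (1.1773, -0.2727): F = (-1.387953, 1.196286), so ‖F‖₂ = 1.8324.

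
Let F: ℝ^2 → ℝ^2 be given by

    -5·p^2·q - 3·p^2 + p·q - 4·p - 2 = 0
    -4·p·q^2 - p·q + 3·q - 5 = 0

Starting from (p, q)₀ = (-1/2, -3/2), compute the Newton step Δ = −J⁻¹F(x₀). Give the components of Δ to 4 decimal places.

(1.2421, -6.0263)

At (-1/2, -3/2): F = (1.8750, -5.7500).
Jacobian J = [[-10·p·q - 6·p + q - 4, -5·p^2 + p], [-4·q^2 - q, -8·p·q - p + 3]].
At the point, J = [[-10.0000, -1.7500], [-7.5000, -2.5000]] (det J = 11.8750).
Solving J·Δ = −F gives Δ = (1.2421, -6.0263).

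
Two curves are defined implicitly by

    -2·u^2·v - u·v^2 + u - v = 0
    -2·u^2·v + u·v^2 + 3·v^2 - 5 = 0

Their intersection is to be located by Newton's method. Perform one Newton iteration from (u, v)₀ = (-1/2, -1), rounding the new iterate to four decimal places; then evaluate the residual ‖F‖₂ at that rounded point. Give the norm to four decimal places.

10.3251

At (-1/2, -1): F = (1.5000, -2.0000).
Jacobian J = [[-4·u·v - v^2 + 1, -2·u^2 - 2·u·v - 1], [-4·u·v + v^2, -2·u^2 + 2·u·v + 6·v]].
At the point, J = [[-2.0000, -2.5000], [-1.0000, -5.5000]] (det J = 8.5000).
Solving J·Δ = −F gives Δ = (1.5588, -0.6471).
Then the next iterate is (u, v)₁ = (1.0588, -1.6471).
Re-evaluating at (1.0588, -1.6471): F = (3.526428, 9.704262), so ‖F‖₂ = 10.3251.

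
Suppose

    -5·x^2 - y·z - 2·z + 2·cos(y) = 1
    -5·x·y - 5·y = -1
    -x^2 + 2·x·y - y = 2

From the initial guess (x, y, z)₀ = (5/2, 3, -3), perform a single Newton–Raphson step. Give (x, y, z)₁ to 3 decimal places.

(-0.803, 2.888, 9.608)

At (5/2, 3, -3): F = (-19.22998, -51.500, 3.750).
Jacobian J = [[-10·x, -z - 2·sin(y), -y - 2], [-5·y, -5·x - 5, 0], [-2·x + 2·y, 2·x - 1, 0]].
At the point, J = [[-25.000, 2.71776, -5.000], [-15.000, -17.500, 0.000], [1.000, 4.000, 0.000]] (det J = 212.500).
Solving J·Δ = −F gives Δ = (-3.303, -0.112, 12.608).
Then the next iterate is (x, y, z)₁ = (-0.803, 2.888, 9.608).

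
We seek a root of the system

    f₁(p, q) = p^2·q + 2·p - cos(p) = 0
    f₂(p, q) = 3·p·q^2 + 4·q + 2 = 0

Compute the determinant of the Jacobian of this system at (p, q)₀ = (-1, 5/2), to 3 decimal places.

J = [[2·p·q + sin(p) + 2, p^2], [3·q^2, 6·p·q + 4]].
At the point, J = [[-3.84147, 1.000], [18.750, -11.000]].
det J = 23.506.

23.506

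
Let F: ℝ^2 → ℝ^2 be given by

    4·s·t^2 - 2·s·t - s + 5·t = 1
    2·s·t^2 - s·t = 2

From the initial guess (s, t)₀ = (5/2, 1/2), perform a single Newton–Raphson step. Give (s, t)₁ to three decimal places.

(9.500, 1.300)

At (5/2, 1/2): F = (-1.000, -2.000).
Jacobian J = [[4·t^2 - 2·t - 1, 8·s·t - 2·s + 5], [2·t^2 - t, 4·s·t - s]].
At the point, J = [[-1.000, 10.000], [0.000, 2.500]] (det J = -2.500).
Solving J·Δ = −F gives Δ = (7.000, 0.800).
Then the next iterate is (s, t)₁ = (9.500, 1.300).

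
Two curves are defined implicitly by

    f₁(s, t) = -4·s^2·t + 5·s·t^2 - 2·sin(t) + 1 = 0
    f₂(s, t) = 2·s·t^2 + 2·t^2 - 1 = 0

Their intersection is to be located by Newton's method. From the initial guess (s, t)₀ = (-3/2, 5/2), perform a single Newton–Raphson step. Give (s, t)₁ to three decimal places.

At (-3/2, 5/2): F = (-69.57194, -7.250).
Jacobian J = [[-8·s·t + 5·t^2, -4·s^2 + 10·s·t - 2·cos(t)], [2·t^2, 4·s·t + 4·t]].
At the point, J = [[61.250, -44.89771], [12.500, -5.000]] (det J = 254.97141).
Solving J·Δ = −F gives Δ = (-0.088, -1.669).
Then the next iterate is (s, t)₁ = (-1.588, 0.831).

(-1.588, 0.831)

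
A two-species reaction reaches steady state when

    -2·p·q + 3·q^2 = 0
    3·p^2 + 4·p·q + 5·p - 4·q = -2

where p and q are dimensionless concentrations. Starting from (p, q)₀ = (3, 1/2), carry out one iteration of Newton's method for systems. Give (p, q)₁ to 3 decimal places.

At (3, 1/2): F = (-2.250, 48.000).
Jacobian J = [[-2·q, -2·p + 6·q], [6·p + 4·q + 5, 4·p - 4]].
At the point, J = [[-1.000, -3.000], [25.000, 8.000]] (det J = 67.000).
Solving J·Δ = −F gives Δ = (-1.881, -0.123).
Then the next iterate is (p, q)₁ = (1.119, 0.377).

(1.119, 0.377)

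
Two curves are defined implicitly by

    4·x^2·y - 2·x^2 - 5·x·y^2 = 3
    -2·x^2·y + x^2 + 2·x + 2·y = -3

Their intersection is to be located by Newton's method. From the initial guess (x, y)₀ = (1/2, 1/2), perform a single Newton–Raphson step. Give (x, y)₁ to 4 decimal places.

(-1.3333, -0.3889)

At (1/2, 1/2): F = (-3.6250, 5.0000).
Jacobian J = [[8·x·y - 4·x - 5·y^2, 4·x^2 - 10·x·y], [-4·x·y + 2·x + 2, -2·x^2 + 2]].
At the point, J = [[-1.2500, -1.5000], [2.0000, 1.5000]] (det J = 1.1250).
Solving J·Δ = −F gives Δ = (-1.8333, -0.8889).
Then the next iterate is (x, y)₁ = (-1.3333, -0.3889).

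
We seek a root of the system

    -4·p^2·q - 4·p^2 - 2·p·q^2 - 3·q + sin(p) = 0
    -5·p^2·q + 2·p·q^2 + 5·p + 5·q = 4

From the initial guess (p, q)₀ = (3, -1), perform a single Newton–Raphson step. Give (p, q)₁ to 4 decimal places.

At (3, -1): F = (-2.858880, 57.0000).
Jacobian J = [[-8·p·q - 8·p - 2·q^2 + cos(p), -4·p^2 - 4·p·q - 3], [-10·p·q + 2·q^2 + 5, -5·p^2 + 4·p·q + 5]].
At the point, J = [[-2.989992, -27.0000], [37.0000, -52.0000]] (det J = 1154.479610).
Solving J·Δ = −F gives Δ = (-1.4618, 0.0560).
Then the next iterate is (p, q)₁ = (1.5382, -0.9440).

(1.5382, -0.9440)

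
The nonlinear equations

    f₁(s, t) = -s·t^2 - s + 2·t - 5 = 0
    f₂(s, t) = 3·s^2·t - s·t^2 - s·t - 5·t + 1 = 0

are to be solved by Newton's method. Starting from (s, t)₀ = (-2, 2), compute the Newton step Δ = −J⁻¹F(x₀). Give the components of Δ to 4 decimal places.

At (-2, 2): F = (9.0000, 27.0000).
Jacobian J = [[-t^2 - 1, -2·s·t + 2], [6·s·t - t^2 - t, 3·s^2 - 2·s·t - s - 5]].
At the point, J = [[-5.0000, 10.0000], [-30.0000, 17.0000]] (det J = 215.0000).
Solving J·Δ = −F gives Δ = (0.5442, -0.6279).

(0.5442, -0.6279)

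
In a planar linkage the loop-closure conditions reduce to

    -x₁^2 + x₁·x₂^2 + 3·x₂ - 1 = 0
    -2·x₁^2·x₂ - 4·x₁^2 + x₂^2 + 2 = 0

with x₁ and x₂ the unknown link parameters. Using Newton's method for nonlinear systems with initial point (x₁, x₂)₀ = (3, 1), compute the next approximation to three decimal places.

(1.705, 0.725)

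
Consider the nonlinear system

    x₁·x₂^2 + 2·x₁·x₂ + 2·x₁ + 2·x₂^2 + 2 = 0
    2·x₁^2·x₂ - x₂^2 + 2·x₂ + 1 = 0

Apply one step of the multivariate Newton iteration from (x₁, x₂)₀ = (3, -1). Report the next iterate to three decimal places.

At (3, -1): F = (7.000, -20.000).
Jacobian J = [[x₂^2 + 2·x₂ + 2, 2·x₁·x₂ + 2·x₁ + 4·x₂], [4·x₁·x₂, 2·x₁^2 - 2·x₂ + 2]].
At the point, J = [[1.000, -4.000], [-12.000, 22.000]] (det J = -26.000).
Solving J·Δ = −F gives Δ = (2.846, 2.462).
Then the next iterate is (x₁, x₂)₁ = (5.846, 1.462).

(5.846, 1.462)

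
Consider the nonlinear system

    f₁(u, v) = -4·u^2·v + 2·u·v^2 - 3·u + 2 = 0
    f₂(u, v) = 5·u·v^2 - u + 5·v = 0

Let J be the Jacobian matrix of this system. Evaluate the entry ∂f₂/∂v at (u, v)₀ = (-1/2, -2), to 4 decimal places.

∂f₂/∂v = 10·u·v + 5.
At (-1/2, -2) this is 15.0000.

15.0000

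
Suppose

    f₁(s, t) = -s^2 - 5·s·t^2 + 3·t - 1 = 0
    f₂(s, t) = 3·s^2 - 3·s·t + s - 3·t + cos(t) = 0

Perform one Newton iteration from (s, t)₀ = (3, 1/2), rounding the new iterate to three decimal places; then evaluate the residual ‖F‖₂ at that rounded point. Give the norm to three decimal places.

7.029

At (3, 1/2): F = (-12.250, 24.87758).
Jacobian J = [[-2·s - 5·t^2, -10·s·t + 3], [6·s - 3·t + 1, -3·s - sin(t) - 3]].
At the point, J = [[-7.250, -12.000], [17.500, -12.47943]] (det J = 300.47584).
Solving J·Δ = −F gives Δ = (-1.502, -0.113).
Then the next iterate is (s, t)₁ = (1.498, 0.387).
Re-evaluating at (1.498, 0.387): F = (-3.20477, 6.25588), so ‖F‖₂ = 7.029.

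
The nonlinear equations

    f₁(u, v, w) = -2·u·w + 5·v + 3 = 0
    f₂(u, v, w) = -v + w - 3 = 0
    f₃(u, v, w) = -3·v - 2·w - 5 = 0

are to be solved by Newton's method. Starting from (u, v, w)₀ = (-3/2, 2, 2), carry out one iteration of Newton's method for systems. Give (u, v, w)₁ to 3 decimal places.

At (-3/2, 2, 2): F = (19.000, -3.000, -15.000).
Jacobian J = [[-2·w, 5, -2·u], [0, -1, 1], [0, -3, -2]].
At the point, J = [[-4.000, 5.000, 3.000], [0.000, -1.000, 1.000], [0.000, -3.000, -2.000]] (det J = -20.000).
Solving J·Δ = −F gives Δ = (-1.400, -4.200, -1.200).
Then the next iterate is (u, v, w)₁ = (-2.900, -2.200, 0.800).

(-2.900, -2.200, 0.800)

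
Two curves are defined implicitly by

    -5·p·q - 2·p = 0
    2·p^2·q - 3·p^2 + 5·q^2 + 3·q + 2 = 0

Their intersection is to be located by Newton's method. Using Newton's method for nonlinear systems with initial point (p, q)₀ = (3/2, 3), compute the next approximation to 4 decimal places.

At (3/2, 3): F = (-25.5000, 62.7500).
Jacobian J = [[-5·q - 2, -5·p], [4·p·q - 6·p, 2·p^2 + 10·q + 3]].
At the point, J = [[-17.0000, -7.5000], [9.0000, 37.5000]] (det J = -570.0000).
Solving J·Δ = −F gives Δ = (-0.8520, -1.4689).
Then the next iterate is (p, q)₁ = (0.6480, 1.5311).

(0.6480, 1.5311)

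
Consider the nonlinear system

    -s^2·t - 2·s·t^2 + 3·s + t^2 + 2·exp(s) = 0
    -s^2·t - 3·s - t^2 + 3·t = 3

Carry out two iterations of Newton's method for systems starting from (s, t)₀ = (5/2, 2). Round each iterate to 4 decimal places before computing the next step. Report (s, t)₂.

At (5/2, 2): F = (3.364988, -21.0000).
Jacobian J = [[-2·s·t - 2·t^2 + 2·exp(s) + 3, -s^2 - 4·s·t + 2·t], [-2·s·t - 3, -s^2 - 2·t + 3]].
At the point, J = [[9.364988, -22.2500], [-13.0000, -7.2500]] (det J = -357.146162).
Solving J·Δ = −F gives Δ = (-1.3766, -0.4282).
Then the next iterate is (s, t)₁ = (1.1234, 1.5718).
Round to (1.1234, 1.5718) and repeat: F = (4.456842, -6.109010), J = [[0.677954, -5.181468], [-6.531520, -1.405628]].
Δ = (-1.0897, 0.7176), so (s, t)₂ = (0.0337, 2.2894).

(0.0337, 2.2894)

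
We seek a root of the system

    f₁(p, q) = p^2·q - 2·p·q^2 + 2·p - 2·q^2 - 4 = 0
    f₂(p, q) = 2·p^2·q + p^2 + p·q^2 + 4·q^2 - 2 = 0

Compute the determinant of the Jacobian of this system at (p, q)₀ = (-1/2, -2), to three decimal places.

24.250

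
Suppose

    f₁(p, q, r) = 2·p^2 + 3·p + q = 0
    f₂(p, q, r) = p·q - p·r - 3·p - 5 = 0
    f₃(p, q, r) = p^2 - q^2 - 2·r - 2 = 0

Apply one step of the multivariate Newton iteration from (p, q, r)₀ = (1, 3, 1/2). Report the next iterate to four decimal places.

(-0.0847, 2.5932, -4.8644)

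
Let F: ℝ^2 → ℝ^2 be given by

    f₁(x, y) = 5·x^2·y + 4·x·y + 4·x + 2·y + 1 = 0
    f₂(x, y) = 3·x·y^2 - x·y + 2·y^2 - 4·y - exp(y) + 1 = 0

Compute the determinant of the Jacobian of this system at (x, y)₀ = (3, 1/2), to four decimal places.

34.6269

J = [[10·x·y + 4·y + 4, 5·x^2 + 4·x + 2], [3·y^2 - y, 6·x·y - x + 4·y - exp(y) - 4]].
At the point, J = [[21.0000, 59.0000], [0.2500, 2.351279]].
det J = 34.6269.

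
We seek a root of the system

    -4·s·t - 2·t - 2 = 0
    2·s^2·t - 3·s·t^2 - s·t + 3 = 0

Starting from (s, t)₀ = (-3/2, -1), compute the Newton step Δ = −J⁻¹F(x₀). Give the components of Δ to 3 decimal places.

(0.429, 1.071)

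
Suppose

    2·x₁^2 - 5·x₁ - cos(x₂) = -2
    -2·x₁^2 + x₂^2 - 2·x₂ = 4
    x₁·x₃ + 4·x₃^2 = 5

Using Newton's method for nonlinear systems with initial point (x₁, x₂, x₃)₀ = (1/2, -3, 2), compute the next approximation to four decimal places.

At (1/2, -3, 2): F = (0.989992, 10.5000, 12.0000).
Jacobian J = [[4·x₁ - 5, sin(x₂), 0], [-4·x₁, 2·x₂ - 2, 0], [x₃, 0, x₁ + 8·x₃]].
At the point, J = [[-3.0000, -0.141120, 0.0000], [-2.0000, -8.0000, 0.0000], [2.0000, 0.0000, 16.5000]] (det J = 391.343040).
Solving J·Δ = −F gives Δ = (0.2714, 1.2446, -0.7602).
Then the next iterate is (x₁, x₂, x₃)₁ = (0.7714, -1.7554, 1.2398).

(0.7714, -1.7554, 1.2398)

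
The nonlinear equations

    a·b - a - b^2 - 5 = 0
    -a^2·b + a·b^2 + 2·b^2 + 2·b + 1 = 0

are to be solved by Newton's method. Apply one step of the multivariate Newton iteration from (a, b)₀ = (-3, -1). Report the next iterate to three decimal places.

At (-3, -1): F = (0.000, 7.000).
Jacobian J = [[b - 1, a - 2·b], [-2·a·b + b^2, -a^2 + 2·a·b + 4·b + 2]].
At the point, J = [[-2.000, -1.000], [-5.000, -5.000]] (det J = 5.000).
Solving J·Δ = −F gives Δ = (-1.400, 2.800).
Then the next iterate is (a, b)₁ = (-4.400, 1.800).

(-4.400, 1.800)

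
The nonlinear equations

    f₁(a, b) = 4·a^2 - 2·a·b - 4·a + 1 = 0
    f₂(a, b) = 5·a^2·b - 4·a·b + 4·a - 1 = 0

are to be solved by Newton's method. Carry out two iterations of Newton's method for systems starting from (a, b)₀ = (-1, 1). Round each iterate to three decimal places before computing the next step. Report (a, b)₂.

(0.221, 4.611)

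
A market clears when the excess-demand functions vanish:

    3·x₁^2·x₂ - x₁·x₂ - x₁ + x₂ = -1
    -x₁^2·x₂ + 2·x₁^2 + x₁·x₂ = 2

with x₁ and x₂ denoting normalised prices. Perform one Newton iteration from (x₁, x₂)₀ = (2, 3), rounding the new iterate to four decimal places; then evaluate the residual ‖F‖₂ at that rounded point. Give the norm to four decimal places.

7.7469

At (2, 3): F = (32.0000, 0.0000).
Jacobian J = [[6·x₁·x₂ - x₂ - 1, 3·x₁^2 - x₁ + 1], [-2·x₁·x₂ + 4·x₁ + x₂, -x₁^2 + x₁]].
At the point, J = [[32.0000, 11.0000], [-1.0000, -2.0000]] (det J = -53.0000).
Solving J·Δ = −F gives Δ = (-1.2075, 0.6038).
Then the next iterate is (x₁, x₂)₁ = (0.7925, 3.6038).
Re-evaluating at (0.7925, 3.6038): F = (7.745456, -0.151265), so ‖F‖₂ = 7.7469.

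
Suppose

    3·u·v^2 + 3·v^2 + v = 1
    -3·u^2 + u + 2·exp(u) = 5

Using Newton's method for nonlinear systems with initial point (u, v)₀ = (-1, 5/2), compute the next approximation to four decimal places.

(0.0683, -19.0309)

At (-1, 5/2): F = (1.5000, -8.264241).
Jacobian J = [[3·v^2, 6·u·v + 6·v + 1], [-6·u + 2·exp(u) + 1, 0]].
At the point, J = [[18.7500, 1.0000], [7.735759, 0.0000]] (det J = -7.735759).
Solving J·Δ = −F gives Δ = (1.0683, -21.5309).
Then the next iterate is (u, v)₁ = (0.0683, -19.0309).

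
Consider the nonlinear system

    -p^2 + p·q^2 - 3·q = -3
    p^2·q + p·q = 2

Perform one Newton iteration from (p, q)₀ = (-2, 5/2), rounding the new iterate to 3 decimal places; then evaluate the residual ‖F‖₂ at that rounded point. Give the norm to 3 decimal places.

At (-2, 5/2): F = (-21.000, 3.000).
Jacobian J = [[-2·p + q^2, 2·p·q - 3], [2·p·q + q, p^2 + p]].
At the point, J = [[10.250, -13.000], [-7.500, 2.000]] (det J = -77.000).
Solving J·Δ = −F gives Δ = (-0.039, -1.646).
Then the next iterate is (p, q)₁ = (-2.039, 0.854).
Re-evaluating at (-2.039, 0.854): F = (-5.20660, -0.19078), so ‖F‖₂ = 5.210.

5.210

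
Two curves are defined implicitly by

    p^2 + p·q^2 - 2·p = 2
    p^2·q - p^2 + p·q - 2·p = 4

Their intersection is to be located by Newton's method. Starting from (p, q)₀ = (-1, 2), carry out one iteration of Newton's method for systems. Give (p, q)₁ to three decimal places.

(-2.500, 1.250)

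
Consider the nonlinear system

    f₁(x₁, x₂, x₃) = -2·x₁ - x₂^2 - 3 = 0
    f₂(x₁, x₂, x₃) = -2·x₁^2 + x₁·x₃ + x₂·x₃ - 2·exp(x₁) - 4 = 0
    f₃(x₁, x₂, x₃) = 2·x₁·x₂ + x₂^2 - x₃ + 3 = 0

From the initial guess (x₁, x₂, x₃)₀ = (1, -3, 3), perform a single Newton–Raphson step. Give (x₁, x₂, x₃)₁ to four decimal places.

At (1, -3, 3): F = (-14.0000, -17.436564, 3.0000).
Jacobian J = [[-2, -2·x₂, 0], [-4·x₁ + x₃ - 2·exp(x₁), x₃, x₁ + x₂], [2·x₂, 2·x₁ + 2·x₂, -1]].
At the point, J = [[-2.0000, 6.0000, 0.0000], [-6.436564, 3.0000, -2.0000], [-6.0000, -4.0000, -1.0000]] (det J = 55.380618).
Solving J·Δ = −F gives Δ = (-0.2416, 2.2528, -4.5615).
Then the next iterate is (x₁, x₂, x₃)₁ = (0.7584, -0.7472, -1.5615).

(0.7584, -0.7472, -1.5615)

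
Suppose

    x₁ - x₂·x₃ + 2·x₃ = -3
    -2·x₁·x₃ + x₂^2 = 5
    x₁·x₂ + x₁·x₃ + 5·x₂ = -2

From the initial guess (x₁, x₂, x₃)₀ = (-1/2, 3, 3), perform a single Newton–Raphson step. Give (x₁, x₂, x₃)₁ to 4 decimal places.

At (-1/2, 3, 3): F = (-0.5000, 7.0000, 14.0000).
Jacobian J = [[1, -x₃, -x₂ + 2], [-2·x₃, 2·x₂, -2·x₁], [x₂ + x₃, x₁ + 5, x₁]].
At the point, J = [[1.0000, -3.0000, -1.0000], [-6.0000, 6.0000, 1.0000], [6.0000, 4.5000, -0.5000]] (det J = 46.5000).
Solving J·Δ = −F gives Δ = (-0.0806, -2.3011, 6.3226).
Then the next iterate is (x₁, x₂, x₃)₁ = (-0.5806, 0.6989, 9.3226).

(-0.5806, 0.6989, 9.3226)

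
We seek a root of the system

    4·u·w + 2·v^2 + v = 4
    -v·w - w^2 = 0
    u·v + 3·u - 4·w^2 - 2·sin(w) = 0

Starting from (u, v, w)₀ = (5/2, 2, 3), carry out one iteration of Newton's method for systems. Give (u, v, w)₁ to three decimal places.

(1.589, 0.796, 1.576)

At (5/2, 2, 3): F = (36.000, -15.000, -23.78224).
Jacobian J = [[4·w, 4·v + 1, 4·u], [0, -w, -v - 2·w], [v + 3, u, -8·w - 2·cos(w)]].
At the point, J = [[12.000, 9.000, 10.000], [0.000, -3.000, -8.000], [5.000, 2.500, -22.02002]] (det J = 822.72054).
Solving J·Δ = −F gives Δ = (-0.911, -1.204, -1.424).
Then the next iterate is (u, v, w)₁ = (1.589, 0.796, 1.576).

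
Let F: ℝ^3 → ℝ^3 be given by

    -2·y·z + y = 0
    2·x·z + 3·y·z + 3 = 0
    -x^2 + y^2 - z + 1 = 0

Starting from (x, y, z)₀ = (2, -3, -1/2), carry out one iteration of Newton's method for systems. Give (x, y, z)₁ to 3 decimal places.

At (2, -3, -1/2): F = (-6.000, 5.500, 6.500).
Jacobian J = [[0, -2·z + 1, -2·y], [2·z, 3·z, 2·x + 3·y], [-2·x, 2·y, -1]].
At the point, J = [[0.000, 2.000, 6.000], [-1.000, -1.500, -5.000], [-4.000, -6.000, -1.000]] (det J = 38.000).
Solving J·Δ = −F gives Δ = (0.592, 0.553, 0.816).
Then the next iterate is (x, y, z)₁ = (2.592, -2.447, 0.316).

(2.592, -2.447, 0.316)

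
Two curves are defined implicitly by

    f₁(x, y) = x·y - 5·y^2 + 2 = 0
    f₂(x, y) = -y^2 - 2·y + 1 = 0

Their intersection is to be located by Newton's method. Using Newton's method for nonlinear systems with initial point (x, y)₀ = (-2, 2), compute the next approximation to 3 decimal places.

(-3.833, 0.833)

At (-2, 2): F = (-22.000, -7.000).
Jacobian J = [[y, x - 10·y], [0, -2·y - 2]].
At the point, J = [[2.000, -22.000], [0.000, -6.000]] (det J = -12.000).
Solving J·Δ = −F gives Δ = (-1.833, -1.167).
Then the next iterate is (x, y)₁ = (-3.833, 0.833).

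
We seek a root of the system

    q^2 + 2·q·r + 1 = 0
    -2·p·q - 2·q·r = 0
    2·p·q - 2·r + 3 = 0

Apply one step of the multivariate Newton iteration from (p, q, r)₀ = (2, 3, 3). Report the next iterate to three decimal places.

At (2, 3, 3): F = (28.000, -30.000, 9.000).
Jacobian J = [[0, 2·q + 2·r, 2·q], [-2·q, -2·p - 2·r, -2·q], [2·q, 2·p, -2]].
At the point, J = [[0.000, 12.000, 6.000], [-6.000, -10.000, -6.000], [6.000, 4.000, -2.000]] (det J = -360.000).
Solving J·Δ = −F gives Δ = (-0.878, -1.633, -1.400).
Then the next iterate is (p, q, r)₁ = (1.122, 1.367, 1.600).

(1.122, 1.367, 1.600)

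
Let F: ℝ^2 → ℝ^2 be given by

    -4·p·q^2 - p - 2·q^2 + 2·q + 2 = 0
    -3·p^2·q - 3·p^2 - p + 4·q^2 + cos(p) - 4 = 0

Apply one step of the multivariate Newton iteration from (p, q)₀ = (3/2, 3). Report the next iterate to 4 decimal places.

(1.0953, 1.9016)

At (3/2, 3): F = (-65.5000, 3.570737).
Jacobian J = [[-4·q^2 - 1, -8·p·q - 4·q + 2], [-6·p·q - 6·p - sin(p) - 1, -3·p^2 + 8·q]].
At the point, J = [[-37.0000, -46.0000], [-37.997495, 17.2500]] (det J = -2386.134769).
Solving J·Δ = −F gives Δ = (-0.4047, -1.0984).
Then the next iterate is (p, q)₁ = (1.0953, 1.9016).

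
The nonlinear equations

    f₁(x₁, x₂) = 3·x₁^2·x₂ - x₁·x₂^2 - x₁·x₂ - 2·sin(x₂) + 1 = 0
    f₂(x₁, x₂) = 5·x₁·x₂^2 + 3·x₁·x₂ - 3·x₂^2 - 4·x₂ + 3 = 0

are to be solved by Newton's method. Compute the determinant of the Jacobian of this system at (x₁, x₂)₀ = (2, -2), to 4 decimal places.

412.3479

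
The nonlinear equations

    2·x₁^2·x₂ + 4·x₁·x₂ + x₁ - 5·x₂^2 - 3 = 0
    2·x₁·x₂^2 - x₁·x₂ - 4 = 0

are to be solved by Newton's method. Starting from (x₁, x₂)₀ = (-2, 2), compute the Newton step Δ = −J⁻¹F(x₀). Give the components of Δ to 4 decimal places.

(-0.1376, -1.2018)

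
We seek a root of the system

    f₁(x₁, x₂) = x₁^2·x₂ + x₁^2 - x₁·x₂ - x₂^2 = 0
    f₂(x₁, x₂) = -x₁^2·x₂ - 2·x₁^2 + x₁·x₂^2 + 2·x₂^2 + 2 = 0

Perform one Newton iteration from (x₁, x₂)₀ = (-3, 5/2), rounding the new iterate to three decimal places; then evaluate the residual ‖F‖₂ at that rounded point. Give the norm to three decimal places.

6.527

At (-3, 5/2): F = (32.750, -44.750).
Jacobian J = [[2·x₁·x₂ + 2·x₁ - x₂, x₁^2 - x₁ - 2·x₂], [-2·x₁·x₂ - 4·x₁ + x₂^2, -x₁^2 + 2·x₁·x₂ + 4·x₂]].
At the point, J = [[-23.500, 7.000], [33.250, -14.000]] (det J = 96.250).
Solving J·Δ = −F gives Δ = (1.509, 0.388).
Then the next iterate is (x₁, x₂)₁ = (-1.491, 2.888).
Re-evaluating at (-1.491, 2.888): F = (4.60880, -4.62108), so ‖F‖₂ = 6.527.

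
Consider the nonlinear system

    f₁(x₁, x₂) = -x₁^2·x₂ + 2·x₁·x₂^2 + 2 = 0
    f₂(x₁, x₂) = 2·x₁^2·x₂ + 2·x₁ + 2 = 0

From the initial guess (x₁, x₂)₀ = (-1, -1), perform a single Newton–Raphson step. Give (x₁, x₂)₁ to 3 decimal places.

(-0.556, -1.333)

At (-1, -1): F = (1.000, -2.000).
Jacobian J = [[-2·x₁·x₂ + 2·x₂^2, -x₁^2 + 4·x₁·x₂], [4·x₁·x₂ + 2, 2·x₁^2]].
At the point, J = [[0.000, 3.000], [6.000, 2.000]] (det J = -18.000).
Solving J·Δ = −F gives Δ = (0.444, -0.333).
Then the next iterate is (x₁, x₂)₁ = (-0.556, -1.333).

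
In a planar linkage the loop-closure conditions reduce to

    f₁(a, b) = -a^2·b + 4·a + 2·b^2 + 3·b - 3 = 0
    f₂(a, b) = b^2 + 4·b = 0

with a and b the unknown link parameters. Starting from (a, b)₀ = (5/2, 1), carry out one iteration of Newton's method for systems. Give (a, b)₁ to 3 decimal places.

At (5/2, 1): F = (5.750, 5.000).
Jacobian J = [[-2·a·b + 4, -a^2 + 4·b + 3], [0, 2·b + 4]].
At the point, J = [[-1.000, 0.750], [0.000, 6.000]] (det J = -6.000).
Solving J·Δ = −F gives Δ = (5.125, -0.833).
Then the next iterate is (a, b)₁ = (7.625, 0.167).

(7.625, 0.167)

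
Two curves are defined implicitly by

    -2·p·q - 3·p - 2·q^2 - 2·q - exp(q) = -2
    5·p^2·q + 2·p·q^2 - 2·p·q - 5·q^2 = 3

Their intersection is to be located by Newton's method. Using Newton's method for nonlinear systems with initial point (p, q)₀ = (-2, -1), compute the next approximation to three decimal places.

(0.005, -1.289)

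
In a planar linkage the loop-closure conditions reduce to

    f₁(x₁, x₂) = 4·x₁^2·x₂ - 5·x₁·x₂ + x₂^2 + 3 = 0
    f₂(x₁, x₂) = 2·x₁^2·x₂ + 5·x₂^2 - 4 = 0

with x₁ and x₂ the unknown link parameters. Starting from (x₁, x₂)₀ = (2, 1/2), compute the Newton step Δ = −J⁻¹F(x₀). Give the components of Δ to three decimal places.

(-1.667, 0.417)

At (2, 1/2): F = (6.250, 1.250).
Jacobian J = [[8·x₁·x₂ - 5·x₂, 4·x₁^2 - 5·x₁ + 2·x₂], [4·x₁·x₂, 2·x₁^2 + 10·x₂]].
At the point, J = [[5.500, 7.000], [4.000, 13.000]] (det J = 43.500).
Solving J·Δ = −F gives Δ = (-1.667, 0.417).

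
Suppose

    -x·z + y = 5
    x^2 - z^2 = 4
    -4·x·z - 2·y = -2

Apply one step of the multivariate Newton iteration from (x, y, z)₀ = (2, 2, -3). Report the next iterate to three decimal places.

(1.615, 3.667, -1.244)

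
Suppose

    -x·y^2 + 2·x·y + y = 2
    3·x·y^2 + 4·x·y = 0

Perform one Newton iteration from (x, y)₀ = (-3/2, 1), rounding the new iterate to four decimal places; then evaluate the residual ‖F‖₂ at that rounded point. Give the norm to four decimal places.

7.1495

At (-3/2, 1): F = (-2.5000, -10.5000).
Jacobian J = [[-y^2 + 2·y, -2·x·y + 2·x + 1], [3·y^2 + 4·y, 6·x·y + 4·x]].
At the point, J = [[1.0000, 1.0000], [7.0000, -15.0000]] (det J = -22.0000).
Solving J·Δ = −F gives Δ = (2.1818, 0.3182).
Then the next iterate is (x, y)₁ = (0.6818, 1.3182).
Re-evaluating at (0.6818, 1.3182): F = (-0.069033, 7.149187), so ‖F‖₂ = 7.1495.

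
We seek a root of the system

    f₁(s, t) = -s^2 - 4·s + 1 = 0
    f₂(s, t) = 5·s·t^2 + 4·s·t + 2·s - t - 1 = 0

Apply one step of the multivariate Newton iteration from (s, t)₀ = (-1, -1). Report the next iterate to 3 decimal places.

(1.000, -1.600)

At (-1, -1): F = (4.000, -3.000).
Jacobian J = [[-2·s - 4, 0], [5·t^2 + 4·t + 2, 10·s·t + 4·s - 1]].
At the point, J = [[-2.000, 0.000], [3.000, 5.000]] (det J = -10.000).
Solving J·Δ = −F gives Δ = (2.000, -0.600).
Then the next iterate is (s, t)₁ = (1.000, -1.600).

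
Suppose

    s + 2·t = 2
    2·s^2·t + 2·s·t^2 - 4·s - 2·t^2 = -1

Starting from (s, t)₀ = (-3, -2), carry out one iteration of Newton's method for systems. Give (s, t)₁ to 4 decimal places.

(-59.6667, 30.8333)

At (-3, -2): F = (-9.0000, -55.0000).
Jacobian J = [[1, 2], [4·s·t + 2·t^2 - 4, 2·s^2 + 4·s·t - 4·t]].
At the point, J = [[1.0000, 2.0000], [28.0000, 50.0000]] (det J = -6.0000).
Solving J·Δ = −F gives Δ = (-56.6667, 32.8333).
Then the next iterate is (s, t)₁ = (-59.6667, 30.8333).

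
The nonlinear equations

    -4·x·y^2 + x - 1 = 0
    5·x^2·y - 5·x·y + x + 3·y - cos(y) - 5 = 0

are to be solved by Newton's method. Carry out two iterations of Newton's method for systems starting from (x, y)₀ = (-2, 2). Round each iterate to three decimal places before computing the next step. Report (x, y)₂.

(-0.642, 1.196)

At (-2, 2): F = (29.000, 59.41615).
Jacobian J = [[-4·y^2 + 1, -8·x·y], [10·x·y - 5·y + 1, 5·x^2 - 5·x + sin(y) + 3]].
At the point, J = [[-15.000, 32.000], [-49.000, 33.90930]] (det J = 1059.36054).
Solving J·Δ = −F gives Δ = (0.867, -0.500).
Then the next iterate is (x, y)₁ = (-1.133, 1.500).
Round to (-1.133, 1.500) and repeat: F = (8.064, 16.42143), J = [[-8.000, 13.596], [-23.495, 16.08094]].
Δ = (0.491, -0.304), so (x, y)₂ = (-0.642, 1.196).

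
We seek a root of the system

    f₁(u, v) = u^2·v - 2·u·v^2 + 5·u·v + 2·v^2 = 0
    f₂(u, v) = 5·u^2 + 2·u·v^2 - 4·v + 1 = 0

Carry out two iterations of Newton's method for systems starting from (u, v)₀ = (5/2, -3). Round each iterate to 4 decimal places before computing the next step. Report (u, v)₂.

At (5/2, -3): F = (-83.2500, 89.2500).
Jacobian J = [[2·u·v - 2·v^2 + 5·v, u^2 - 4·u·v + 5·u + 4·v], [10·u + 2·v^2, 4·u·v - 4]].
At the point, J = [[-48.0000, 36.7500], [43.0000, -34.0000]] (det J = 51.7500).
Solving J·Δ = −F gives Δ = (8.6848, 13.6087).
Then the next iterate is (u, v)₁ = (11.1848, 10.6087).
Round to (11.1848, 10.6087) and repeat: F = (-372.060099, 3101.639753), J = [[65.266844, -251.1662], [336.937031, 470.624751]].
Δ = (-5.2359, -2.8419), so (u, v)₂ = (5.9489, 7.7668).

(5.9489, 7.7668)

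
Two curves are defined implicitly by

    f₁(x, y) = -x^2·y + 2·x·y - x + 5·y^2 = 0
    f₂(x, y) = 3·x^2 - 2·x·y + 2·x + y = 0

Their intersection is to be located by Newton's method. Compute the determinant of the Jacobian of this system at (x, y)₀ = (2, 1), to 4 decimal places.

-111.0000

J = [[-2·x·y + 2·y - 1, -x^2 + 2·x + 10·y], [6·x - 2·y + 2, -2·x + 1]].
At the point, J = [[-3.0000, 10.0000], [12.0000, -3.0000]].
det J = -111.0000.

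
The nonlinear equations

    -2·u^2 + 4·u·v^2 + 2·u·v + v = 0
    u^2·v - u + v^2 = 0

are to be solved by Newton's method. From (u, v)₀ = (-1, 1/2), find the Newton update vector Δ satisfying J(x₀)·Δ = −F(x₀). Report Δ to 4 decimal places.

(-0.8750, -1.7500)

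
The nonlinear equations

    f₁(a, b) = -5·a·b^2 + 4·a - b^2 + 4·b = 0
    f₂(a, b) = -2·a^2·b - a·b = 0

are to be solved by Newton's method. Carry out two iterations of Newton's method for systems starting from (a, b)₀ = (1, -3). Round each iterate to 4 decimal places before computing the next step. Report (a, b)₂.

(0.4116, -1.0013)

At (1, -3): F = (-62.0000, 9.0000).
Jacobian J = [[-5·b^2 + 4, -10·a·b - 2·b + 4], [-4·a·b - b, -2·a^2 - a]].
At the point, J = [[-41.0000, 40.0000], [15.0000, -3.0000]] (det J = -477.0000).
Solving J·Δ = −F gives Δ = (-0.3648, 1.1761).
Then the next iterate is (a, b)₁ = (0.6352, -1.8239).
Round to (0.6352, -1.8239) and repeat: F = (-18.646728, 2.630352), J = [[-12.633056, 19.233213], [6.458065, -1.442158]].
Δ = (-0.2236, 0.8226), so (a, b)₂ = (0.4116, -1.0013).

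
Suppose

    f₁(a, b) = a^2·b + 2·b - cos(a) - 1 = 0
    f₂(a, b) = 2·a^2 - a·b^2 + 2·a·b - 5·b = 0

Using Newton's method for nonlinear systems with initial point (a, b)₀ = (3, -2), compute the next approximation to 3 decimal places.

(1.334, -1.795)

At (3, -2): F = (-22.01001, 4.000).
Jacobian J = [[2·a·b + sin(a), a^2 + 2], [4·a - b^2 + 2·b, -2·a·b + 2·a - 5]].
At the point, J = [[-11.85888, 11.000], [4.000, 13.000]] (det J = -198.16544).
Solving J·Δ = −F gives Δ = (-1.666, 0.205).
Then the next iterate is (a, b)₁ = (1.334, -1.795).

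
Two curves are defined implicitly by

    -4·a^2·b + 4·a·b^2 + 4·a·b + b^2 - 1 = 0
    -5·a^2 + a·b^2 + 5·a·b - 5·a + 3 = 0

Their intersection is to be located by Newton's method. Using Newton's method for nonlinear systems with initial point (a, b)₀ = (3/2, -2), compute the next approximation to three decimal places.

(0.553, -1.913)

At (3/2, -2): F = (33.000, -24.750).
Jacobian J = [[-8·a·b + 4·b^2 + 4·b, -4·a^2 + 8·a·b + 4·a + 2·b], [-10·a + b^2 + 5·b - 5, 2·a·b + 5·a]].
At the point, J = [[32.000, -31.000], [-26.000, 1.500]] (det J = -758.000).
Solving J·Δ = −F gives Δ = (-0.947, 0.087).
Then the next iterate is (a, b)₁ = (0.553, -1.913).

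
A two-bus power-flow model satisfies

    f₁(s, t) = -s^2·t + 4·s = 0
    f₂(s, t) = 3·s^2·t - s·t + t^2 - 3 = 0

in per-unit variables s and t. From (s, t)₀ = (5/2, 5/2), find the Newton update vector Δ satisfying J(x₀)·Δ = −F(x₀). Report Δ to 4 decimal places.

(-4.0574, 4.6180)

At (5/2, 5/2): F = (-5.6250, 43.8750).
Jacobian J = [[-2·s·t + 4, -s^2], [6·s·t - t, 3·s^2 - s + 2·t]].
At the point, J = [[-8.5000, -6.2500], [35.0000, 21.2500]] (det J = 38.1250).
Solving J·Δ = −F gives Δ = (-4.0574, 4.6180).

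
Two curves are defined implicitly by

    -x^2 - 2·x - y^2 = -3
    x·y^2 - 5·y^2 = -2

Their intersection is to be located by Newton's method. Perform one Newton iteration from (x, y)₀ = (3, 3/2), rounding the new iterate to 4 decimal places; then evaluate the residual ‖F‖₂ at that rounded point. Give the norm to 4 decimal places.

3.0891

At (3, 3/2): F = (-14.2500, -2.5000).
Jacobian J = [[-2·x - 2, -2·y], [y^2, 2·x·y - 10·y]].
At the point, J = [[-8.0000, -3.0000], [2.2500, -6.0000]] (det J = 54.7500).
Solving J·Δ = −F gives Δ = (-1.4247, -0.9509).
Then the next iterate is (x, y)₁ = (1.5753, 0.5491).
Re-evaluating at (1.5753, 0.5491): F = (-2.933681, 0.967416), so ‖F‖₂ = 3.0891.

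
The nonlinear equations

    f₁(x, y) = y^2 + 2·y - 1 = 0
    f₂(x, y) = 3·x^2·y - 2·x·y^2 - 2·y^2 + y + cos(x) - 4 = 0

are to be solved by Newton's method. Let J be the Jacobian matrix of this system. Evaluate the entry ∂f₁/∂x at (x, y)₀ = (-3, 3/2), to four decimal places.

∂f₁/∂x = 0.
At (-3, 3/2) this is 0.0000.

0.0000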